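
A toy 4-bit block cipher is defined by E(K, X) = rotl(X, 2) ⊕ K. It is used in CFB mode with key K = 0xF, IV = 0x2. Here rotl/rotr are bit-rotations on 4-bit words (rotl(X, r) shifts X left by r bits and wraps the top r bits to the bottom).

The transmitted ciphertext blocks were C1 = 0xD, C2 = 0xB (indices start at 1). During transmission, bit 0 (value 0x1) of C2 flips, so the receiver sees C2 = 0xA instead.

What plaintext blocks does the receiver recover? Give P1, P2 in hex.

P1 = 0xA, P2 = 0x2

CFB decryption: P_i = C_i ⊕ E(K, C_{i−1}), with C_{0} = IV.
Only C2 changed, to 0xA. In CFB, a change in C_i flips the same bit in P_i and garbles P_{i+1}. Decrypting the received ciphertext:
P1: E(K, 0x2) = 0x7; 0xD ⊕ 0x7 = 0xA.
P2: E(K, 0xD) = 0x8; 0xA ⊕ 0x8 = 0x2.
Blocks that differ from the original plaintext: P2.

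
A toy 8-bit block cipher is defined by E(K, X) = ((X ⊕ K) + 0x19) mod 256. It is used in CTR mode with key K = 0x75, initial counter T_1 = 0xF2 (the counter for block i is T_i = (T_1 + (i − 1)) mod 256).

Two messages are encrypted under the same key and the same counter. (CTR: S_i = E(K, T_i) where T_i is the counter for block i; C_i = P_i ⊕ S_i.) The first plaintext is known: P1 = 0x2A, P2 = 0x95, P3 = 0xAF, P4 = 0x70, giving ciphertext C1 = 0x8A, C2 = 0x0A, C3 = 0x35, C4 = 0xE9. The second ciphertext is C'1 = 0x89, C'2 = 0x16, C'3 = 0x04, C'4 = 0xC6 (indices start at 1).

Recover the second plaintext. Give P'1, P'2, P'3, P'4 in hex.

In CTR with a reused counter, both messages share the same keystream S_i, so C_i ⊕ C'_i = P_i ⊕ P'_i and thus P'_i = P_i ⊕ C_i ⊕ C'_i.
P'1: 0x2A ⊕ 0x8A ⊕ 0x89 = 0x29.
P'2: 0x95 ⊕ 0x0A ⊕ 0x16 = 0x89.
P'3: 0xAF ⊕ 0x35 ⊕ 0x04 = 0x9E.
P'4: 0x70 ⊕ 0xE9 ⊕ 0xC6 = 0x5F.

P'1 = 0x29, P'2 = 0x89, P'3 = 0x9E, P'4 = 0x5F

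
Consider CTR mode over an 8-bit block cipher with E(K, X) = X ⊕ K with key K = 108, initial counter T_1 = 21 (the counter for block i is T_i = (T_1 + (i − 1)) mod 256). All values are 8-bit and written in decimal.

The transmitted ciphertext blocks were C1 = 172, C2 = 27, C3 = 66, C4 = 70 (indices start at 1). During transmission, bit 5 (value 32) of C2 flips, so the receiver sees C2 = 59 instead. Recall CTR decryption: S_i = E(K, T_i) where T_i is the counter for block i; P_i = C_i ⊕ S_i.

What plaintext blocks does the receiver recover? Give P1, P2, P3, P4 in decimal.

Only C2 changed, to 59. In CTR, a change in C_i flips the same bit in P_i only; the keystream is unaffected. Decrypting the received ciphertext:
P1: T = 21, S = E(K, T) = 121; 172 ⊕ 121 = 213.
P2: T = 22, S = E(K, T) = 122; 59 ⊕ 122 = 65.
P3: T = 23, S = E(K, T) = 123; 66 ⊕ 123 = 57.
P4: T = 24, S = E(K, T) = 116; 70 ⊕ 116 = 50.
Blocks that differ from the original plaintext: P2.

P1 = 213, P2 = 65, P3 = 57, P4 = 50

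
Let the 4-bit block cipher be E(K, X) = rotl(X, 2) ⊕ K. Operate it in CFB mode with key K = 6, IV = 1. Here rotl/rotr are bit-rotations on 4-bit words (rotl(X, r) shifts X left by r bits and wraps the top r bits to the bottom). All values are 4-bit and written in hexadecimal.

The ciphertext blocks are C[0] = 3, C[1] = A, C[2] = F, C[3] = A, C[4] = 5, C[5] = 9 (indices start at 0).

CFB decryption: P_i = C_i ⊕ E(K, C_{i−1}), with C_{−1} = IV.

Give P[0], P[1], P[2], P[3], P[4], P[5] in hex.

P[0] = 1, P[1] = 0, P[2] = 3, P[3] = 3, P[4] = 9, P[5] = A

P[0]: E(K, 1) = 2; 3 ⊕ 2 = 1.
P[1]: E(K, 3) = A; A ⊕ A = 0.
P[2]: E(K, A) = C; F ⊕ C = 3.
P[3]: E(K, F) = 9; A ⊕ 9 = 3.
P[4]: E(K, A) = C; 5 ⊕ C = 9.
P[5]: E(K, 5) = 3; 9 ⊕ 3 = A.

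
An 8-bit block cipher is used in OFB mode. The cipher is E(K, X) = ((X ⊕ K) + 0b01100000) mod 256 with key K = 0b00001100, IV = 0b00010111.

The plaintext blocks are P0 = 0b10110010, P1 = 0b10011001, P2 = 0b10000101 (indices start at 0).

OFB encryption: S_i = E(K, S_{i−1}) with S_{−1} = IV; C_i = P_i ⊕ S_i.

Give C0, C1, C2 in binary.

C0 = 0b11001001, C1 = 0b01001110, C2 = 0b10111110

C0: S = E(K, 0b00010111) = 0b01111011; 0b10110010 ⊕ 0b01111011 = 0b11001001.
C1: S = E(K, 0b01111011) = 0b11010111; 0b10011001 ⊕ 0b11010111 = 0b01001110.
C2: S = E(K, 0b11010111) = 0b00111011; 0b10000101 ⊕ 0b00111011 = 0b10111110.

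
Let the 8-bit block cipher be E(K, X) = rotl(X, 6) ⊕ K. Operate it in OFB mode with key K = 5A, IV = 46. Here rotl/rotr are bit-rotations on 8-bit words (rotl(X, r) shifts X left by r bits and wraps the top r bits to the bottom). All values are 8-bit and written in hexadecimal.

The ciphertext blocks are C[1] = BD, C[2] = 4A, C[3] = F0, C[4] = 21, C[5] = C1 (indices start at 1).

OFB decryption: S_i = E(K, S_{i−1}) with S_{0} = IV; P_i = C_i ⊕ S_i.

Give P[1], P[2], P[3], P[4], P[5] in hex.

P[1] = 76, P[2] = E2, P[3] = 80, P[4] = 67, P[5] = 0A

P[1]: S = E(K, 46) = CB; BD ⊕ CB = 76.
P[2]: S = E(K, CB) = A8; 4A ⊕ A8 = E2.
P[3]: S = E(K, A8) = 70; F0 ⊕ 70 = 80.
P[4]: S = E(K, 70) = 46; 21 ⊕ 46 = 67.
P[5]: S = E(K, 46) = CB; C1 ⊕ CB = 0A.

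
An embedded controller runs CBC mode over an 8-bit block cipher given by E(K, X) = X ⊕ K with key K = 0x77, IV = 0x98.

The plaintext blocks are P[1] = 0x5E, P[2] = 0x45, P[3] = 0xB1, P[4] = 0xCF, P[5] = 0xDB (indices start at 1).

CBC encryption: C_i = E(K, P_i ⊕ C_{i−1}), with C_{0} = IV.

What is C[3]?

C[1]: P[1] ⊕ 0x98 = 0xC6; E(K, 0xC6) = 0xB1.
C[2]: P[2] ⊕ 0xB1 = 0xF4; E(K, 0xF4) = 0x83.
C[3]: P[3] ⊕ 0x83 = 0x32; E(K, 0x32) = 0x45.

C[3] = 0x45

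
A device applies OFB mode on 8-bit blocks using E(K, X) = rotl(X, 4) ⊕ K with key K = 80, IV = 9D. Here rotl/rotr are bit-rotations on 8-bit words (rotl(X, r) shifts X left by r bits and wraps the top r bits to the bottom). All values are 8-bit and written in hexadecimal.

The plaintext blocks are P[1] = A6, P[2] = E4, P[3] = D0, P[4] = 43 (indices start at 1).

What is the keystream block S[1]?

59

OFB encryption: S_i = E(K, S_{i−1}) with S_{0} = IV; C_i = P_i ⊕ S_i.
C[1]: S = E(K, 9D) = 59; A6 ⊕ 59 = FF.
So S[1] = 59.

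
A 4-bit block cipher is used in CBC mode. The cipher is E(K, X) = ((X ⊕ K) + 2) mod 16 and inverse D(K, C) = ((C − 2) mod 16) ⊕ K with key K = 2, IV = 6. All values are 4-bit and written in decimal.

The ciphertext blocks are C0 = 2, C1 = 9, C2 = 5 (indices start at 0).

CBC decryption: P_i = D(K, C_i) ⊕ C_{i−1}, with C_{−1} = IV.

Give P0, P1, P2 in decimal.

P0: D(K, 2) = 2; 2 ⊕ 6 = 4.
P1: D(K, 9) = 5; 5 ⊕ 2 = 7.
P2: D(K, 5) = 1; 1 ⊕ 9 = 8.

P0 = 4, P1 = 7, P2 = 8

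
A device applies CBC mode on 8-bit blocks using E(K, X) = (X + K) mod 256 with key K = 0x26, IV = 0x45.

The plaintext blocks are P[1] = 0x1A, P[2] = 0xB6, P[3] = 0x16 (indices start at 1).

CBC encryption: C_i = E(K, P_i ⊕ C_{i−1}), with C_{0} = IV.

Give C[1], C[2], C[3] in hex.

C[1] = 0x85, C[2] = 0x59, C[3] = 0x75

C[1]: P[1] ⊕ 0x45 = 0x5F; E(K, 0x5F) = 0x85.
C[2]: P[2] ⊕ 0x85 = 0x33; E(K, 0x33) = 0x59.
C[3]: P[3] ⊕ 0x59 = 0x4F; E(K, 0x4F) = 0x75.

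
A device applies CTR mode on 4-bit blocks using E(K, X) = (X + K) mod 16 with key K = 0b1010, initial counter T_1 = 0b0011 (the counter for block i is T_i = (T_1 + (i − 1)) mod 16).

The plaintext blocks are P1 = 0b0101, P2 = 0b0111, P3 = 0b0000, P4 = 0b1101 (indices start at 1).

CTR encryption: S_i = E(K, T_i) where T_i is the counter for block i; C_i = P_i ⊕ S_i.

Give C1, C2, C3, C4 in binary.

C1: T = 0b0011, S = E(K, T) = 0b1101; 0b0101 ⊕ 0b1101 = 0b1000.
C2: T = 0b0100, S = E(K, T) = 0b1110; 0b0111 ⊕ 0b1110 = 0b1001.
C3: T = 0b0101, S = E(K, T) = 0b1111; 0b0000 ⊕ 0b1111 = 0b1111.
C4: T = 0b0110, S = E(K, T) = 0b0000; 0b1101 ⊕ 0b0000 = 0b1101.

C1 = 0b1000, C2 = 0b1001, C3 = 0b1111, C4 = 0b1101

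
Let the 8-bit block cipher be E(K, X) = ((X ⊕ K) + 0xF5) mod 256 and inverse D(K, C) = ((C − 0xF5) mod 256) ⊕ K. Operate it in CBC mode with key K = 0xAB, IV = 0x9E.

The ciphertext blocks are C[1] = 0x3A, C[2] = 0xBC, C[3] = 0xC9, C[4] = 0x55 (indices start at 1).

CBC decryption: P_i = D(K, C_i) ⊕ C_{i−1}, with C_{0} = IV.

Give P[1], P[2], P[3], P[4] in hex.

P[1] = 0x70, P[2] = 0x56, P[3] = 0xC3, P[4] = 0x02

P[1]: D(K, 0x3A) = 0xEE; 0xEE ⊕ 0x9E = 0x70.
P[2]: D(K, 0xBC) = 0x6C; 0x6C ⊕ 0x3A = 0x56.
P[3]: D(K, 0xC9) = 0x7F; 0x7F ⊕ 0xBC = 0xC3.
P[4]: D(K, 0x55) = 0xCB; 0xCB ⊕ 0xC9 = 0x02.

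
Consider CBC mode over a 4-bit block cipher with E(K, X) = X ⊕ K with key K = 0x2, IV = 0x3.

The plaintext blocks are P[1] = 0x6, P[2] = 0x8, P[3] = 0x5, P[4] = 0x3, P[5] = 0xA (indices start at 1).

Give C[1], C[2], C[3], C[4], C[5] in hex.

C[1] = 0x7, C[2] = 0xD, C[3] = 0xA, C[4] = 0xB, C[5] = 0x3

CBC encryption: C_i = E(K, P_i ⊕ C_{i−1}), with C_{0} = IV.
C[1]: P[1] ⊕ 0x3 = 0x5; E(K, 0x5) = 0x7.
C[2]: P[2] ⊕ 0x7 = 0xF; E(K, 0xF) = 0xD.
C[3]: P[3] ⊕ 0xD = 0x8; E(K, 0x8) = 0xA.
C[4]: P[4] ⊕ 0xA = 0x9; E(K, 0x9) = 0xB.
C[5]: P[5] ⊕ 0xB = 0x1; E(K, 0x1) = 0x3.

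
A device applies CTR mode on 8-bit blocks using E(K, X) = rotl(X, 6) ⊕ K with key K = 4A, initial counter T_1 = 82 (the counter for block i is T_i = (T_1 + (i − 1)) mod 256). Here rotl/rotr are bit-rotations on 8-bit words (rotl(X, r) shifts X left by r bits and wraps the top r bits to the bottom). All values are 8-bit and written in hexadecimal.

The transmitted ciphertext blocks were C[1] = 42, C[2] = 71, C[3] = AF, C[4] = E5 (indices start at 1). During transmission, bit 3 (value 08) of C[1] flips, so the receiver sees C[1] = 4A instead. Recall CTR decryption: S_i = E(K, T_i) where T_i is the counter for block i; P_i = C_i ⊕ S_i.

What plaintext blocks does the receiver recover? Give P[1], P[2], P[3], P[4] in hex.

Only C[1] changed, to 4A. In CTR, a change in C_i flips the same bit in P_i only; the keystream is unaffected. Decrypting the received ciphertext:
P[1]: T = 82, S = E(K, T) = EA; 4A ⊕ EA = A0.
P[2]: T = 83, S = E(K, T) = AA; 71 ⊕ AA = DB.
P[3]: T = 84, S = E(K, T) = 6B; AF ⊕ 6B = C4.
P[4]: T = 85, S = E(K, T) = 2B; E5 ⊕ 2B = CE.
Blocks that differ from the original plaintext: P[1].

P[1] = A0, P[2] = DB, P[3] = C4, P[4] = CE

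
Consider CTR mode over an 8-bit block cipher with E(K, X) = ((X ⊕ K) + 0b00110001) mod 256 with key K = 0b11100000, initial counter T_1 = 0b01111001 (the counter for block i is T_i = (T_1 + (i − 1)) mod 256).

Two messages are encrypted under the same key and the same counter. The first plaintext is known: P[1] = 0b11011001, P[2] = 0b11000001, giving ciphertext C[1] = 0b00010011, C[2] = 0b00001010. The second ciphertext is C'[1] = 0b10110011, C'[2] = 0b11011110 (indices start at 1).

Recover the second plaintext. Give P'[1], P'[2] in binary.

In CTR with a reused counter, both messages share the same keystream S_i, so C_i ⊕ C'_i = P_i ⊕ P'_i and thus P'_i = P_i ⊕ C_i ⊕ C'_i.
P'[1]: 0b11011001 ⊕ 0b00010011 ⊕ 0b10110011 = 0b01111001.
P'[2]: 0b11000001 ⊕ 0b00001010 ⊕ 0b11011110 = 0b00010101.

P'[1] = 0b01111001, P'[2] = 0b00010101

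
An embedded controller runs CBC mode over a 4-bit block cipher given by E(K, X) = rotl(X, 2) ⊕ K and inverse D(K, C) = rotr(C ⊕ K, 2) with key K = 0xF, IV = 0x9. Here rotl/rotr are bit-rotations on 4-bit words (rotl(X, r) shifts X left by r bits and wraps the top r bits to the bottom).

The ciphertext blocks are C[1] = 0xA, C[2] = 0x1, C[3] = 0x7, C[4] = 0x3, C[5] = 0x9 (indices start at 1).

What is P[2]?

CBC decryption: P_i = D(K, C_i) ⊕ C_{i−1}, with C_{0} = IV.
P[2]: D(K, 0x1) = 0xB; 0xB ⊕ 0xA = 0x1.

P[2] = 0x1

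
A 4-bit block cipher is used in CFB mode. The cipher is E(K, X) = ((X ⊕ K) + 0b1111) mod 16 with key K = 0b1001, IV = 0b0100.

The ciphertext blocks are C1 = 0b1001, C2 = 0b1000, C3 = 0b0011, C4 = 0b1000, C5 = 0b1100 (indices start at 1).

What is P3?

CFB decryption: P_i = C_i ⊕ E(K, C_{i−1}), with C_{0} = IV.
P3: E(K, 0b1000) = 0b0000; 0b0011 ⊕ 0b0000 = 0b0011.

P3 = 0b0011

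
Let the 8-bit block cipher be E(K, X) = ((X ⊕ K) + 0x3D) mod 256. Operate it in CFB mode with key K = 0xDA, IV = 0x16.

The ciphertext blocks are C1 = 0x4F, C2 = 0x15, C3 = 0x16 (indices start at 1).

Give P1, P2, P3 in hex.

CFB decryption: P_i = C_i ⊕ E(K, C_{i−1}), with C_{0} = IV.
P1: E(K, 0x16) = 0x09; 0x4F ⊕ 0x09 = 0x46.
P2: E(K, 0x4F) = 0xD2; 0x15 ⊕ 0xD2 = 0xC7.
P3: E(K, 0x15) = 0x0C; 0x16 ⊕ 0x0C = 0x1A.

P1 = 0x46, P2 = 0xC7, P3 = 0x1A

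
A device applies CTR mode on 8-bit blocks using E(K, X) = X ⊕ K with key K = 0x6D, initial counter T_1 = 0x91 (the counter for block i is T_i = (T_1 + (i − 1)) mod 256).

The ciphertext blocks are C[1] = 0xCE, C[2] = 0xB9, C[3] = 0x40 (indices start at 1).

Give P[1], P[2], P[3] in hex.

CTR decryption: S_i = E(K, T_i) where T_i is the counter for block i; P_i = C_i ⊕ S_i.
P[1]: T = 0x91, S = E(K, T) = 0xFC; 0xCE ⊕ 0xFC = 0x32.
P[2]: T = 0x92, S = E(K, T) = 0xFF; 0xB9 ⊕ 0xFF = 0x46.
P[3]: T = 0x93, S = E(K, T) = 0xFE; 0x40 ⊕ 0xFE = 0xBE.

P[1] = 0x32, P[2] = 0x46, P[3] = 0xBE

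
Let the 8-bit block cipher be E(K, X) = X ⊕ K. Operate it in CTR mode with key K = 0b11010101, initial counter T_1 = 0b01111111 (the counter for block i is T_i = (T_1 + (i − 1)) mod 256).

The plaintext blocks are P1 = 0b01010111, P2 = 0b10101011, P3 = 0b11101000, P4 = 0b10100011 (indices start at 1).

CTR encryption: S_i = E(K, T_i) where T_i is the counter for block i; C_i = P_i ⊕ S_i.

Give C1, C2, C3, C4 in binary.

C1: T = 0b01111111, S = E(K, T) = 0b10101010; 0b01010111 ⊕ 0b10101010 = 0b11111101.
C2: T = 0b10000000, S = E(K, T) = 0b01010101; 0b10101011 ⊕ 0b01010101 = 0b11111110.
C3: T = 0b10000001, S = E(K, T) = 0b01010100; 0b11101000 ⊕ 0b01010100 = 0b10111100.
C4: T = 0b10000010, S = E(K, T) = 0b01010111; 0b10100011 ⊕ 0b01010111 = 0b11110100.

C1 = 0b11111101, C2 = 0b11111110, C3 = 0b10111100, C4 = 0b11110100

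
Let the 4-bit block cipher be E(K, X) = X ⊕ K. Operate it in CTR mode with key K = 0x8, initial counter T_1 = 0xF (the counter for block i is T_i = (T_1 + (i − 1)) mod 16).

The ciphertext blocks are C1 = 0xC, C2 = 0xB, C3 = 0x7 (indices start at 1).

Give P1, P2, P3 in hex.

P1 = 0xB, P2 = 0x3, P3 = 0xE

CTR decryption: S_i = E(K, T_i) where T_i is the counter for block i; P_i = C_i ⊕ S_i.
P1: T = 0xF, S = E(K, T) = 0x7; 0xC ⊕ 0x7 = 0xB.
P2: T = 0x0, S = E(K, T) = 0x8; 0xB ⊕ 0x8 = 0x3.
P3: T = 0x1, S = E(K, T) = 0x9; 0x7 ⊕ 0x9 = 0xE.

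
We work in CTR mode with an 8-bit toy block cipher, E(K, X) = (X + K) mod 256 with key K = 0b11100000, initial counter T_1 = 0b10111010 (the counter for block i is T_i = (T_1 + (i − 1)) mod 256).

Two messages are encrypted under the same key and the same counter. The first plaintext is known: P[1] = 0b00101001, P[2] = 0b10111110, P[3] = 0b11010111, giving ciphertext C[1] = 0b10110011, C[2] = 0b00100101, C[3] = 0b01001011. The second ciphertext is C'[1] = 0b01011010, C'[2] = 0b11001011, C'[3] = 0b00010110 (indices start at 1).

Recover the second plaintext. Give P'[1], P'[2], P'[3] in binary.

P'[1] = 0b11000000, P'[2] = 0b01010000, P'[3] = 0b10001010

In CTR with a reused counter, both messages share the same keystream S_i, so C_i ⊕ C'_i = P_i ⊕ P'_i and thus P'_i = P_i ⊕ C_i ⊕ C'_i.
P'[1]: 0b00101001 ⊕ 0b10110011 ⊕ 0b01011010 = 0b11000000.
P'[2]: 0b10111110 ⊕ 0b00100101 ⊕ 0b11001011 = 0b01010000.
P'[3]: 0b11010111 ⊕ 0b01001011 ⊕ 0b00010110 = 0b10001010.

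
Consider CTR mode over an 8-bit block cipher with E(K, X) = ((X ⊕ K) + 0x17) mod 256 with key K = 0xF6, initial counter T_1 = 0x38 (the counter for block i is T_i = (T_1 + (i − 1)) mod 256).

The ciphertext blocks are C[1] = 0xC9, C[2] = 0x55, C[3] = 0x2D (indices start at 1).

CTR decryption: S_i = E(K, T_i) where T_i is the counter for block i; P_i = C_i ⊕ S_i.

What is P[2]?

P[2]: T = 0x39, S = E(K, T) = 0xE6; 0x55 ⊕ 0xE6 = 0xB3.

P[2] = 0xB3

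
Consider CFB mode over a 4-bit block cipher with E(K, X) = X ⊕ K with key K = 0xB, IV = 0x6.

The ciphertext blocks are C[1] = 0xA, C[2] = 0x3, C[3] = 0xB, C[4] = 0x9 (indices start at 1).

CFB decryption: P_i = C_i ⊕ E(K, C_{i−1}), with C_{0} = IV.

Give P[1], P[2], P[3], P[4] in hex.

P[1] = 0x7, P[2] = 0x2, P[3] = 0x3, P[4] = 0x9

P[1]: E(K, 0x6) = 0xD; 0xA ⊕ 0xD = 0x7.
P[2]: E(K, 0xA) = 0x1; 0x3 ⊕ 0x1 = 0x2.
P[3]: E(K, 0x3) = 0x8; 0xB ⊕ 0x8 = 0x3.
P[4]: E(K, 0xB) = 0x0; 0x9 ⊕ 0x0 = 0x9.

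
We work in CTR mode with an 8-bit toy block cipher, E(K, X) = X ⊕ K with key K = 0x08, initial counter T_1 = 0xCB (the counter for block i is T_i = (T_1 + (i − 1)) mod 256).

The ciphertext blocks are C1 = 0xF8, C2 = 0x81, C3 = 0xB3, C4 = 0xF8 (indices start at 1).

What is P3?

CTR decryption: S_i = E(K, T_i) where T_i is the counter for block i; P_i = C_i ⊕ S_i.
P3: T = 0xCD, S = E(K, T) = 0xC5; 0xB3 ⊕ 0xC5 = 0x76.

P3 = 0x76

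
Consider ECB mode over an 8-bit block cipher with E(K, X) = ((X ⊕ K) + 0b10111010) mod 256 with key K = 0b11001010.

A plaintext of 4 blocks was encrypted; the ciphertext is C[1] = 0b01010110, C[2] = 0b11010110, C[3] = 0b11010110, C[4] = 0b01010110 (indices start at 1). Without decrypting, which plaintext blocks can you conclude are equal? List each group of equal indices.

ECB encrypts each block independently with the same key, so equal ciphertext blocks imply equal plaintext blocks.
C[1] = C[4] = 0b01010110, so P[1] = P[4].
C[2] = C[3] = 0b11010110, so P[2] = P[3].

P[1] = P[4]; P[2] = P[3]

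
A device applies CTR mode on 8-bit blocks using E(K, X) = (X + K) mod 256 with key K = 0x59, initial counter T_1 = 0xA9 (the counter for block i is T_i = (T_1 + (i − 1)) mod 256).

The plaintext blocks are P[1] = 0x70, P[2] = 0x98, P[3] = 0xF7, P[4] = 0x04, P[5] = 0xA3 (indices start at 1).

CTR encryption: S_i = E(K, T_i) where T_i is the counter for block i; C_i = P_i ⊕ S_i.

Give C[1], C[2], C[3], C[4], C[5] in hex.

C[1]: T = 0xA9, S = E(K, T) = 0x02; 0x70 ⊕ 0x02 = 0x72.
C[2]: T = 0xAA, S = E(K, T) = 0x03; 0x98 ⊕ 0x03 = 0x9B.
C[3]: T = 0xAB, S = E(K, T) = 0x04; 0xF7 ⊕ 0x04 = 0xF3.
C[4]: T = 0xAC, S = E(K, T) = 0x05; 0x04 ⊕ 0x05 = 0x01.
C[5]: T = 0xAD, S = E(K, T) = 0x06; 0xA3 ⊕ 0x06 = 0xA5.

C[1] = 0x72, C[2] = 0x9B, C[3] = 0xF3, C[4] = 0x01, C[5] = 0xA5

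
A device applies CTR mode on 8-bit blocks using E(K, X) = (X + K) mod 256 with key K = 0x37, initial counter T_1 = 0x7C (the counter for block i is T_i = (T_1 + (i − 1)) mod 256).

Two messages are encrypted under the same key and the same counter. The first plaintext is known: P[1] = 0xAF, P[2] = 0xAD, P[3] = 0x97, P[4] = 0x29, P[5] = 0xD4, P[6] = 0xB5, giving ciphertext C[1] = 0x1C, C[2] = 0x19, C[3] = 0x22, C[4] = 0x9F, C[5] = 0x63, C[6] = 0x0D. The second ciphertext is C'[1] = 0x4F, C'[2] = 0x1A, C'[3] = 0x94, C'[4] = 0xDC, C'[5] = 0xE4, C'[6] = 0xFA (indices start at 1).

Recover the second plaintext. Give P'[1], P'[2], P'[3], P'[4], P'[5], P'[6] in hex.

In CTR with a reused counter, both messages share the same keystream S_i, so C_i ⊕ C'_i = P_i ⊕ P'_i and thus P'_i = P_i ⊕ C_i ⊕ C'_i.
P'[1]: 0xAF ⊕ 0x1C ⊕ 0x4F = 0xFC.
P'[2]: 0xAD ⊕ 0x19 ⊕ 0x1A = 0xAE.
P'[3]: 0x97 ⊕ 0x22 ⊕ 0x94 = 0x21.
P'[4]: 0x29 ⊕ 0x9F ⊕ 0xDC = 0x6A.
P'[5]: 0xD4 ⊕ 0x63 ⊕ 0xE4 = 0x53.
P'[6]: 0xB5 ⊕ 0x0D ⊕ 0xFA = 0x42.

P'[1] = 0xFC, P'[2] = 0xAE, P'[3] = 0x21, P'[4] = 0x6A, P'[5] = 0x53, P'[6] = 0x42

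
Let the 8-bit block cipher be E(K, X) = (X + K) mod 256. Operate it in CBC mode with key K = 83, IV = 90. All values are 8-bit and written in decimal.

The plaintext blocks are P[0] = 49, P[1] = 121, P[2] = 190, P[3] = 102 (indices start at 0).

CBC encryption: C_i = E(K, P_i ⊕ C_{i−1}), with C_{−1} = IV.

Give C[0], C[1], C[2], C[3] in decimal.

C[0] = 190, C[1] = 26, C[2] = 247, C[3] = 228

C[0]: P[0] ⊕ 90 = 107; E(K, 107) = 190.
C[1]: P[1] ⊕ 190 = 199; E(K, 199) = 26.
C[2]: P[2] ⊕ 26 = 164; E(K, 164) = 247.
C[3]: P[3] ⊕ 247 = 145; E(K, 145) = 228.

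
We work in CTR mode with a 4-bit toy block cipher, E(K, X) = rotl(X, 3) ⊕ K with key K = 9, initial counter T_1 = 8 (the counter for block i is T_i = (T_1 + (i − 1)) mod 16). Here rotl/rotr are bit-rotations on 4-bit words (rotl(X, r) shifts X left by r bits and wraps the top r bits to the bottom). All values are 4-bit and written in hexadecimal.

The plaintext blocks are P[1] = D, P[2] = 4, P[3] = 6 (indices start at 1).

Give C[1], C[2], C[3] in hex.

CTR encryption: S_i = E(K, T_i) where T_i is the counter for block i; C_i = P_i ⊕ S_i.
C[1]: T = 8, S = E(K, T) = D; D ⊕ D = 0.
C[2]: T = 9, S = E(K, T) = 5; 4 ⊕ 5 = 1.
C[3]: T = A, S = E(K, T) = C; 6 ⊕ C = A.

C[1] = 0, C[2] = 1, C[3] = A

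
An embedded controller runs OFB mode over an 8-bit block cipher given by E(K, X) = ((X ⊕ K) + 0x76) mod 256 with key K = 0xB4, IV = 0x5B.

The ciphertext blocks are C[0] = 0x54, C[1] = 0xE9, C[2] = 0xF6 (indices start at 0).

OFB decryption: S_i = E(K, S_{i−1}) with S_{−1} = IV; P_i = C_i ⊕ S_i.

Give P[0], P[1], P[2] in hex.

P[0]: S = E(K, 0x5B) = 0x65; 0x54 ⊕ 0x65 = 0x31.
P[1]: S = E(K, 0x65) = 0x47; 0xE9 ⊕ 0x47 = 0xAE.
P[2]: S = E(K, 0x47) = 0x69; 0xF6 ⊕ 0x69 = 0x9F.

P[0] = 0x31, P[1] = 0xAE, P[2] = 0x9F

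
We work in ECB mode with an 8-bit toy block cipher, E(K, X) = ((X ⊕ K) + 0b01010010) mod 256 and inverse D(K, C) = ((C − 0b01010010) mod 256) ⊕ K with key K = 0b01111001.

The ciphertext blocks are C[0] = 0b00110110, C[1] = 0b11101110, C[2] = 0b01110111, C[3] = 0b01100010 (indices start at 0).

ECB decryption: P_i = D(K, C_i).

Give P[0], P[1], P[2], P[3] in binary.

P[0]: D(K, 0b00110110) = 0b10011101.
P[1]: D(K, 0b11101110) = 0b11100101.
P[2]: D(K, 0b01110111) = 0b01011100.
P[3]: D(K, 0b01100010) = 0b01101001.

P[0] = 0b10011101, P[1] = 0b11100101, P[2] = 0b01011100, P[3] = 0b01101001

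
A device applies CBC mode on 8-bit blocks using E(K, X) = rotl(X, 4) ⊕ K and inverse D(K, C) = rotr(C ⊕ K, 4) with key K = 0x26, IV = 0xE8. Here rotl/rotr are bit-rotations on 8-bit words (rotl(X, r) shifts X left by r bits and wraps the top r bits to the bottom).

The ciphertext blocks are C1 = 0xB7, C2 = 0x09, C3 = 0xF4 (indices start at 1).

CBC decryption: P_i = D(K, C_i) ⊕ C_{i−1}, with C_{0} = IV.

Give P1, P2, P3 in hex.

P1 = 0xF1, P2 = 0x45, P3 = 0x24

P1: D(K, 0xB7) = 0x19; 0x19 ⊕ 0xE8 = 0xF1.
P2: D(K, 0x09) = 0xF2; 0xF2 ⊕ 0xB7 = 0x45.
P3: D(K, 0xF4) = 0x2D; 0x2D ⊕ 0x09 = 0x24.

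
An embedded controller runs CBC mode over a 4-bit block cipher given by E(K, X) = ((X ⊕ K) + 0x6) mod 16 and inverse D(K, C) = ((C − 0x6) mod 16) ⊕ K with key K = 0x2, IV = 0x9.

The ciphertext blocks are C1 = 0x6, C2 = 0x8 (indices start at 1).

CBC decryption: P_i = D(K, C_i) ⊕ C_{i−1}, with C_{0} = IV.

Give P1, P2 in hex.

P1: D(K, 0x6) = 0x2; 0x2 ⊕ 0x9 = 0xB.
P2: D(K, 0x8) = 0x0; 0x0 ⊕ 0x6 = 0x6.

P1 = 0xB, P2 = 0x6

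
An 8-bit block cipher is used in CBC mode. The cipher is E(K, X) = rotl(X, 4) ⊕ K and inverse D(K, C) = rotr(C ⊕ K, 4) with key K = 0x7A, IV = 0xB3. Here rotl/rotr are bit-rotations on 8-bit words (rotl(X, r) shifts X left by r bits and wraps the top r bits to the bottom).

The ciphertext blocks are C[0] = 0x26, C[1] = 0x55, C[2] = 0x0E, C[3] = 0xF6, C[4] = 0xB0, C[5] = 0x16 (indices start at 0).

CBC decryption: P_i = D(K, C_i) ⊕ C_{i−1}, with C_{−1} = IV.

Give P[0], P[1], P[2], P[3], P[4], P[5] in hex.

P[0]: D(K, 0x26) = 0xC5; 0xC5 ⊕ 0xB3 = 0x76.
P[1]: D(K, 0x55) = 0xF2; 0xF2 ⊕ 0x26 = 0xD4.
P[2]: D(K, 0x0E) = 0x47; 0x47 ⊕ 0x55 = 0x12.
P[3]: D(K, 0xF6) = 0xC8; 0xC8 ⊕ 0x0E = 0xC6.
P[4]: D(K, 0xB0) = 0xAC; 0xAC ⊕ 0xF6 = 0x5A.
P[5]: D(K, 0x16) = 0xC6; 0xC6 ⊕ 0xB0 = 0x76.

P[0] = 0x76, P[1] = 0xD4, P[2] = 0x12, P[3] = 0xC6, P[4] = 0x5A, P[5] = 0x76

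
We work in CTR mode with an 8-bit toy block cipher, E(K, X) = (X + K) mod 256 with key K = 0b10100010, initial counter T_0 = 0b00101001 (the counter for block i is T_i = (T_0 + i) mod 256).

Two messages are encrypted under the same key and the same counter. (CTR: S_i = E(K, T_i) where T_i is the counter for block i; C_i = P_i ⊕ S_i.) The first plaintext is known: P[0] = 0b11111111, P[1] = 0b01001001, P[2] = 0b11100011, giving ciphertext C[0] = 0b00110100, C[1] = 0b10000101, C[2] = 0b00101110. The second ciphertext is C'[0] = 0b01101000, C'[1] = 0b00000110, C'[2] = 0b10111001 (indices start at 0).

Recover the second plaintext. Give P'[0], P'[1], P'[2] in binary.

P'[0] = 0b10100011, P'[1] = 0b11001010, P'[2] = 0b01110100

In CTR with a reused counter, both messages share the same keystream S_i, so C_i ⊕ C'_i = P_i ⊕ P'_i and thus P'_i = P_i ⊕ C_i ⊕ C'_i.
P'[0]: 0b11111111 ⊕ 0b00110100 ⊕ 0b01101000 = 0b10100011.
P'[1]: 0b01001001 ⊕ 0b10000101 ⊕ 0b00000110 = 0b11001010.
P'[2]: 0b11100011 ⊕ 0b00101110 ⊕ 0b10111001 = 0b01110100.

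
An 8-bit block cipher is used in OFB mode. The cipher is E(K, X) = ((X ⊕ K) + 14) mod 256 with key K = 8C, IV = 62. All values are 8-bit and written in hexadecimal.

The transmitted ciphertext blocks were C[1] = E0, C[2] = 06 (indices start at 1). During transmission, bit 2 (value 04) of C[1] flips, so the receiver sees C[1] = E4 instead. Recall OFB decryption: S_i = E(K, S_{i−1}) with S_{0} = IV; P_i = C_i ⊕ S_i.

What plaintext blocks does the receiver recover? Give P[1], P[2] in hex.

Only C[1] changed, to E4. In OFB, a change in C_i flips the same bit in P_i only; the keystream is unaffected. Decrypting the received ciphertext:
P[1]: S = E(K, 62) = 02; E4 ⊕ 02 = E6.
P[2]: S = E(K, 02) = A2; 06 ⊕ A2 = A4.
Blocks that differ from the original plaintext: P[1].

P[1] = E6, P[2] = A4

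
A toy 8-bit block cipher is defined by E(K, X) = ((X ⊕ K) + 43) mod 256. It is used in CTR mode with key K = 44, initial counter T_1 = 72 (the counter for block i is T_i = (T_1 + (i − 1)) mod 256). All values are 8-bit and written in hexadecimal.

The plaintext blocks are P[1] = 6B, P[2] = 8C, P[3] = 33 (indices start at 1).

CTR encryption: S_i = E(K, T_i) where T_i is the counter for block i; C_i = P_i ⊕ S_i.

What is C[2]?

C[1]: T = 72, S = E(K, T) = 79; 6B ⊕ 79 = 12.
C[2]: T = 73, S = E(K, T) = 7A; 8C ⊕ 7A = F6.

C[2] = F6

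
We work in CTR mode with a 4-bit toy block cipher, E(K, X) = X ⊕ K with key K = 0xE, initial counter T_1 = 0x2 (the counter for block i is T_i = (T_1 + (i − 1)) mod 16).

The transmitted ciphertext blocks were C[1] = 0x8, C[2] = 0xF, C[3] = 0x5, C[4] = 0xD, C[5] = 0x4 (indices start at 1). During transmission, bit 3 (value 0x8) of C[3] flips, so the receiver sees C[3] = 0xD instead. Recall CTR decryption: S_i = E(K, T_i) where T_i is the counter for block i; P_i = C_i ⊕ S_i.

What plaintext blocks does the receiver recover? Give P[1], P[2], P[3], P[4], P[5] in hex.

Only C[3] changed, to 0xD. In CTR, a change in C_i flips the same bit in P_i only; the keystream is unaffected. Decrypting the received ciphertext:
P[1]: T = 0x2, S = E(K, T) = 0xC; 0x8 ⊕ 0xC = 0x4.
P[2]: T = 0x3, S = E(K, T) = 0xD; 0xF ⊕ 0xD = 0x2.
P[3]: T = 0x4, S = E(K, T) = 0xA; 0xD ⊕ 0xA = 0x7.
P[4]: T = 0x5, S = E(K, T) = 0xB; 0xD ⊕ 0xB = 0x6.
P[5]: T = 0x6, S = E(K, T) = 0x8; 0x4 ⊕ 0x8 = 0xC.
Blocks that differ from the original plaintext: P[3].

P[1] = 0x4, P[2] = 0x2, P[3] = 0x7, P[4] = 0x6, P[5] = 0xC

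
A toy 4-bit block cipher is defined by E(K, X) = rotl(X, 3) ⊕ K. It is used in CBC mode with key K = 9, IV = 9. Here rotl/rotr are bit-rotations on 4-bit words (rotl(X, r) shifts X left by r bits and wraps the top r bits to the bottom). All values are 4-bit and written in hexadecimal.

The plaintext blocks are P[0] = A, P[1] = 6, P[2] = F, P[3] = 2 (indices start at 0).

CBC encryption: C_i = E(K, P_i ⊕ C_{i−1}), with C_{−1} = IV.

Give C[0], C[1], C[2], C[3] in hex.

C[0] = 0, C[1] = A, C[2] = 3, C[3] = 1

C[0]: P[0] ⊕ 9 = 3; E(K, 3) = 0.
C[1]: P[1] ⊕ 0 = 6; E(K, 6) = A.
C[2]: P[2] ⊕ A = 5; E(K, 5) = 3.
C[3]: P[3] ⊕ 3 = 1; E(K, 1) = 1.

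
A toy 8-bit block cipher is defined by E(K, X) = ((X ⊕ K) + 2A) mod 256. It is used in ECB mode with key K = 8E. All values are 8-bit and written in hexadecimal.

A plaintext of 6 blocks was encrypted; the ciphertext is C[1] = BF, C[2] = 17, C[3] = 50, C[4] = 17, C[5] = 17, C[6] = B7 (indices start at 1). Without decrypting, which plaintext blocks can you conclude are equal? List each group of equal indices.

P[2] = P[4] = P[5]

ECB encrypts each block independently with the same key, so equal ciphertext blocks imply equal plaintext blocks.
C[2] = C[4] = C[5] = 17, so P[2] = P[4] = P[5].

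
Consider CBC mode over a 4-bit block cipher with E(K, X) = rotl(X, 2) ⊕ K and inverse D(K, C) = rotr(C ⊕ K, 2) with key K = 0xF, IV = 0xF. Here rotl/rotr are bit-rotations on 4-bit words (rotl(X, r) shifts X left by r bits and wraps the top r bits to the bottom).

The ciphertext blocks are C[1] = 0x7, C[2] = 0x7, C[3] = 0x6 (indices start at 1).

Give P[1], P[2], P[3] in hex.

CBC decryption: P_i = D(K, C_i) ⊕ C_{i−1}, with C_{0} = IV.
P[1]: D(K, 0x7) = 0x2; 0x2 ⊕ 0xF = 0xD.
P[2]: D(K, 0x7) = 0x2; 0x2 ⊕ 0x7 = 0x5.
P[3]: D(K, 0x6) = 0x6; 0x6 ⊕ 0x7 = 0x1.

P[1] = 0xD, P[2] = 0x5, P[3] = 0x1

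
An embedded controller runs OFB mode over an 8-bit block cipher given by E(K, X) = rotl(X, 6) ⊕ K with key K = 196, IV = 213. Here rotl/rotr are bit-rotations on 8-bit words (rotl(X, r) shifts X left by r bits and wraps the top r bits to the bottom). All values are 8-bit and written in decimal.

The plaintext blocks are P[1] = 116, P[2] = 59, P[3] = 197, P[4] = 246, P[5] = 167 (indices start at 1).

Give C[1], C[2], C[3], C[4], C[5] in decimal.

OFB encryption: S_i = E(K, S_{i−1}) with S_{0} = IV; C_i = P_i ⊕ S_i.
C[1]: S = E(K, 213) = 177; 116 ⊕ 177 = 197.
C[2]: S = E(K, 177) = 168; 59 ⊕ 168 = 147.
C[3]: S = E(K, 168) = 238; 197 ⊕ 238 = 43.
C[4]: S = E(K, 238) = 127; 246 ⊕ 127 = 137.
C[5]: S = E(K, 127) = 27; 167 ⊕ 27 = 188.

C[1] = 197, C[2] = 147, C[3] = 43, C[4] = 137, C[5] = 188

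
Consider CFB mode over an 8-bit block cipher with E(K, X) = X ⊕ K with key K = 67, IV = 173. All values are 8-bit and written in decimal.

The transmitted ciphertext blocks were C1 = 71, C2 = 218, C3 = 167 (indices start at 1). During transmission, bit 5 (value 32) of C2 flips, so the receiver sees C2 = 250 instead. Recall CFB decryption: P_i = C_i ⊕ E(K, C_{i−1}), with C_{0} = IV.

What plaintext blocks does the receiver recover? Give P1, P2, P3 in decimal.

Only C2 changed, to 250. In CFB, a change in C_i flips the same bit in P_i and garbles P_{i+1}. Decrypting the received ciphertext:
P1: E(K, 173) = 238; 71 ⊕ 238 = 169.
P2: E(K, 71) = 4; 250 ⊕ 4 = 254.
P3: E(K, 250) = 185; 167 ⊕ 185 = 30.
Blocks that differ from the original plaintext: P2, P3.

P1 = 169, P2 = 254, P3 = 30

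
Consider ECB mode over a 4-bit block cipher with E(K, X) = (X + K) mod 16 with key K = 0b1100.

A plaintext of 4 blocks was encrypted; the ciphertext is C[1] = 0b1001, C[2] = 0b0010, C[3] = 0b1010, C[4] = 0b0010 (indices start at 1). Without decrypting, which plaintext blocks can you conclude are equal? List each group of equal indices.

P[2] = P[4]

ECB encrypts each block independently with the same key, so equal ciphertext blocks imply equal plaintext blocks.
C[2] = C[4] = 0b0010, so P[2] = P[4].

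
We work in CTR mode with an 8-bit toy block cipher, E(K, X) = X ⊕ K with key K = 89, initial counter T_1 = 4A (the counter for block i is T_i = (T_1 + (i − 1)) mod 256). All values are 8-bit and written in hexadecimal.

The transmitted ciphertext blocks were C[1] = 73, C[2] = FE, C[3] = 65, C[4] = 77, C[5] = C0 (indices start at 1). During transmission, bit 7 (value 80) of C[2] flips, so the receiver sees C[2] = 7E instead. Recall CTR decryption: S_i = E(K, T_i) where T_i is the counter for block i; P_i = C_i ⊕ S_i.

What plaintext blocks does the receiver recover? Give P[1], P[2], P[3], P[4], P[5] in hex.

P[1] = B0, P[2] = BC, P[3] = A0, P[4] = B3, P[5] = 07

Only C[2] changed, to 7E. In CTR, a change in C_i flips the same bit in P_i only; the keystream is unaffected. Decrypting the received ciphertext:
P[1]: T = 4A, S = E(K, T) = C3; 73 ⊕ C3 = B0.
P[2]: T = 4B, S = E(K, T) = C2; 7E ⊕ C2 = BC.
P[3]: T = 4C, S = E(K, T) = C5; 65 ⊕ C5 = A0.
P[4]: T = 4D, S = E(K, T) = C4; 77 ⊕ C4 = B3.
P[5]: T = 4E, S = E(K, T) = C7; C0 ⊕ C7 = 07.
Blocks that differ from the original plaintext: P[2].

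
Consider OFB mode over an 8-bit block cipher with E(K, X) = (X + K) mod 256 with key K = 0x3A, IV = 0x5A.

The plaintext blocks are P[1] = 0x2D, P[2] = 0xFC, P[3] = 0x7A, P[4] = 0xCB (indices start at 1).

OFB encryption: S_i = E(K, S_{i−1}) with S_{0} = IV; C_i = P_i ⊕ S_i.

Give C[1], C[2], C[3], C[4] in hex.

C[1]: S = E(K, 0x5A) = 0x94; 0x2D ⊕ 0x94 = 0xB9.
C[2]: S = E(K, 0x94) = 0xCE; 0xFC ⊕ 0xCE = 0x32.
C[3]: S = E(K, 0xCE) = 0x08; 0x7A ⊕ 0x08 = 0x72.
C[4]: S = E(K, 0x08) = 0x42; 0xCB ⊕ 0x42 = 0x89.

C[1] = 0xB9, C[2] = 0x32, C[3] = 0x72, C[4] = 0x89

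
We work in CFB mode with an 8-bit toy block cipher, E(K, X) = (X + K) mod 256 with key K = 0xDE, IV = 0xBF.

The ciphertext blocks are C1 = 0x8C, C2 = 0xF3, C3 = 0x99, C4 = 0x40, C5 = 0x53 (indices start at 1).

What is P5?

CFB decryption: P_i = C_i ⊕ E(K, C_{i−1}), with C_{0} = IV.
P5: E(K, 0x40) = 0x1E; 0x53 ⊕ 0x1E = 0x4D.

P5 = 0x4D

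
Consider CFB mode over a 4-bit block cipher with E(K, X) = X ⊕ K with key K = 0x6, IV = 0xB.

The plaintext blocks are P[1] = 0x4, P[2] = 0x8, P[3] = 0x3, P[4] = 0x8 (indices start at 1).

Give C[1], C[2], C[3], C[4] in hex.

CFB encryption: C_i = P_i ⊕ E(K, C_{i−1}), with C_{0} = IV.
C[1]: E(K, 0xB) = 0xD; 0x4 ⊕ 0xD = 0x9.
C[2]: E(K, 0x9) = 0xF; 0x8 ⊕ 0xF = 0x7.
C[3]: E(K, 0x7) = 0x1; 0x3 ⊕ 0x1 = 0x2.
C[4]: E(K, 0x2) = 0x4; 0x8 ⊕ 0x4 = 0xC.

C[1] = 0x9, C[2] = 0x7, C[3] = 0x2, C[4] = 0xC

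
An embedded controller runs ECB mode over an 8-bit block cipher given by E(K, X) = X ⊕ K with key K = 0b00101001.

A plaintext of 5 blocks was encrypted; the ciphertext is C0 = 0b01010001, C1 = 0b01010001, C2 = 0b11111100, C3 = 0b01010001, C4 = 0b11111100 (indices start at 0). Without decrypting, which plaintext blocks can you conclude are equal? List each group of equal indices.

ECB encrypts each block independently with the same key, so equal ciphertext blocks imply equal plaintext blocks.
C0 = C1 = C3 = 0b01010001, so P0 = P1 = P3.
C2 = C4 = 0b11111100, so P2 = P4.

P0 = P1 = P3; P2 = P4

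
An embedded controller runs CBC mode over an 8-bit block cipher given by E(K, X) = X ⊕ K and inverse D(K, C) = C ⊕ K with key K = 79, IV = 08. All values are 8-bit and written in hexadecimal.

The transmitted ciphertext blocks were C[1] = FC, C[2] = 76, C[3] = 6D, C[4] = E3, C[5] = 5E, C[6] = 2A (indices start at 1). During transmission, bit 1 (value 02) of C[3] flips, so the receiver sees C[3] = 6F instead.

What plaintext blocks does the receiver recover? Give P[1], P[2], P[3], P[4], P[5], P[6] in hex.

CBC decryption: P_i = D(K, C_i) ⊕ C_{i−1}, with C_{0} = IV.
Only C[3] changed, to 6F. In CBC, a change in C_i garbles P_i and flips the same bit in P_{i+1}. Decrypting the received ciphertext:
P[1]: D(K, FC) = 85; 85 ⊕ 08 = 8D.
P[2]: D(K, 76) = 0F; 0F ⊕ FC = F3.
P[3]: D(K, 6F) = 16; 16 ⊕ 76 = 60.
P[4]: D(K, E3) = 9A; 9A ⊕ 6F = F5.
P[5]: D(K, 5E) = 27; 27 ⊕ E3 = C4.
P[6]: D(K, 2A) = 53; 53 ⊕ 5E = 0D.
Blocks that differ from the original plaintext: P[3], P[4].

P[1] = 8D, P[2] = F3, P[3] = 60, P[4] = F5, P[5] = C4, P[6] = 0D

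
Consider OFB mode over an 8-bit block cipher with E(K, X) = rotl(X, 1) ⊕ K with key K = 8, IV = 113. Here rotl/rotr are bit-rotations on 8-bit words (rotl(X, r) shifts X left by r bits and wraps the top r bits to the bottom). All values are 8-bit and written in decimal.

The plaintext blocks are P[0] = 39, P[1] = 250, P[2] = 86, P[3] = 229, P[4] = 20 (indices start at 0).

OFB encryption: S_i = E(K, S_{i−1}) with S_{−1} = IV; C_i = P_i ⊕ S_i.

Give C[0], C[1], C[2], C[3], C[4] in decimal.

C[0]: S = E(K, 113) = 234; 39 ⊕ 234 = 205.
C[1]: S = E(K, 234) = 221; 250 ⊕ 221 = 39.
C[2]: S = E(K, 221) = 179; 86 ⊕ 179 = 229.
C[3]: S = E(K, 179) = 111; 229 ⊕ 111 = 138.
C[4]: S = E(K, 111) = 214; 20 ⊕ 214 = 194.

C[0] = 205, C[1] = 39, C[2] = 229, C[3] = 138, C[4] = 194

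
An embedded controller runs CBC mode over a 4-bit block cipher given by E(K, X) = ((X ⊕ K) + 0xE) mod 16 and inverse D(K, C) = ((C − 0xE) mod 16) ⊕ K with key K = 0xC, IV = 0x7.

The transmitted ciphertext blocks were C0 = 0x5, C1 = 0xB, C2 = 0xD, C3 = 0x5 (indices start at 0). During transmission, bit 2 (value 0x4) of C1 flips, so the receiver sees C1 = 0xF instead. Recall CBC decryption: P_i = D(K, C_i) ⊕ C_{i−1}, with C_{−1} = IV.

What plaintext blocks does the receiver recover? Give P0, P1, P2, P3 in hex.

P0 = 0xC, P1 = 0x8, P2 = 0xC, P3 = 0x6

Only C1 changed, to 0xF. In CBC, a change in C_i garbles P_i and flips the same bit in P_{i+1}. Decrypting the received ciphertext:
P0: D(K, 0x5) = 0xB; 0xB ⊕ 0x7 = 0xC.
P1: D(K, 0xF) = 0xD; 0xD ⊕ 0x5 = 0x8.
P2: D(K, 0xD) = 0x3; 0x3 ⊕ 0xF = 0xC.
P3: D(K, 0x5) = 0xB; 0xB ⊕ 0xD = 0x6.
Blocks that differ from the original plaintext: P1, P2.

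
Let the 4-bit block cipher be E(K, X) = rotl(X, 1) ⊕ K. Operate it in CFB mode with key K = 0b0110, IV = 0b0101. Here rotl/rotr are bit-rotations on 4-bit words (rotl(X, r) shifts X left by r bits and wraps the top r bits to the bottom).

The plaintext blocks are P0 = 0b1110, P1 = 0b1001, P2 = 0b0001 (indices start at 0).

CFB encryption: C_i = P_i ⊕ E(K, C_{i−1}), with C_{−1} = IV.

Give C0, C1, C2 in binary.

C0 = 0b0010, C1 = 0b1011, C2 = 0b0000

C0: E(K, 0b0101) = 0b1100; 0b1110 ⊕ 0b1100 = 0b0010.
C1: E(K, 0b0010) = 0b0010; 0b1001 ⊕ 0b0010 = 0b1011.
C2: E(K, 0b1011) = 0b0001; 0b0001 ⊕ 0b0001 = 0b0000.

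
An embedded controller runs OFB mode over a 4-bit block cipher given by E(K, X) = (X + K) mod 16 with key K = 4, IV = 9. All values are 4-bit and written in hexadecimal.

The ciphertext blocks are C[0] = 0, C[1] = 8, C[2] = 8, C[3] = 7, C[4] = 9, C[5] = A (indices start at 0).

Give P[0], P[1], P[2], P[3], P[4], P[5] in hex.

P[0] = D, P[1] = 9, P[2] = D, P[3] = E, P[4] = 4, P[5] = B

OFB decryption: S_i = E(K, S_{i−1}) with S_{−1} = IV; P_i = C_i ⊕ S_i.
P[0]: S = E(K, 9) = D; 0 ⊕ D = D.
P[1]: S = E(K, D) = 1; 8 ⊕ 1 = 9.
P[2]: S = E(K, 1) = 5; 8 ⊕ 5 = D.
P[3]: S = E(K, 5) = 9; 7 ⊕ 9 = E.
P[4]: S = E(K, 9) = D; 9 ⊕ D = 4.
P[5]: S = E(K, D) = 1; A ⊕ 1 = B.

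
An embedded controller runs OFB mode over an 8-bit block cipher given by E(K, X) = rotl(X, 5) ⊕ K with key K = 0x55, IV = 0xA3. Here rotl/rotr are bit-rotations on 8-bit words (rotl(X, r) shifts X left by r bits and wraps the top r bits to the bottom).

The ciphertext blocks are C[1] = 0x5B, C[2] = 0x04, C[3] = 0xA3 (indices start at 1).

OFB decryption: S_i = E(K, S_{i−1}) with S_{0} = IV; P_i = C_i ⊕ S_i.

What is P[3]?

P[3] = 0xD8

P[1]: S = E(K, 0xA3) = 0x21; 0x5B ⊕ 0x21 = 0x7A.
P[2]: S = E(K, 0x21) = 0x71; 0x04 ⊕ 0x71 = 0x75.
P[3]: S = E(K, 0x71) = 0x7B; 0xA3 ⊕ 0x7B = 0xD8.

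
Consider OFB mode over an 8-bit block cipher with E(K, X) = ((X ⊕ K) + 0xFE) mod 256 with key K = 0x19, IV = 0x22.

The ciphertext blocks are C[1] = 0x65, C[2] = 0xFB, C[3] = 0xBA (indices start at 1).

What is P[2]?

OFB decryption: S_i = E(K, S_{i−1}) with S_{0} = IV; P_i = C_i ⊕ S_i.
P[1]: S = E(K, 0x22) = 0x39; 0x65 ⊕ 0x39 = 0x5C.
P[2]: S = E(K, 0x39) = 0x1E; 0xFB ⊕ 0x1E = 0xE5.

P[2] = 0xE5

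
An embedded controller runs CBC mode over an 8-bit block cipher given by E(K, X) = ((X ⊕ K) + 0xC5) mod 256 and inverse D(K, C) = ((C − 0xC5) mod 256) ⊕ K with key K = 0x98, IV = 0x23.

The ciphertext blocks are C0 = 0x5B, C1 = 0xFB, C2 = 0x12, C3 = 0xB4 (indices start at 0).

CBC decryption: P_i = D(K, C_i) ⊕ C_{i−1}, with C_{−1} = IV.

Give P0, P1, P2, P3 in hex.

P0 = 0x2D, P1 = 0xF5, P2 = 0x2E, P3 = 0x65

P0: D(K, 0x5B) = 0x0E; 0x0E ⊕ 0x23 = 0x2D.
P1: D(K, 0xFB) = 0xAE; 0xAE ⊕ 0x5B = 0xF5.
P2: D(K, 0x12) = 0xD5; 0xD5 ⊕ 0xFB = 0x2E.
P3: D(K, 0xB4) = 0x77; 0x77 ⊕ 0x12 = 0x65.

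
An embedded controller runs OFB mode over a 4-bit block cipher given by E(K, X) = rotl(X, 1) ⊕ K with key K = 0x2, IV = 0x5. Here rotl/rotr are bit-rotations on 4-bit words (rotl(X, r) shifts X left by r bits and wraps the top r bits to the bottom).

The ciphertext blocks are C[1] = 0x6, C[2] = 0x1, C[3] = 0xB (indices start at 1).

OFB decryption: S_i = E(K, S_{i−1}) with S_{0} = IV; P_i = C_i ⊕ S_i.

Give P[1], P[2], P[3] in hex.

P[1] = 0xE, P[2] = 0x2, P[3] = 0xF

P[1]: S = E(K, 0x5) = 0x8; 0x6 ⊕ 0x8 = 0xE.
P[2]: S = E(K, 0x8) = 0x3; 0x1 ⊕ 0x3 = 0x2.
P[3]: S = E(K, 0x3) = 0x4; 0xB ⊕ 0x4 = 0xF.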